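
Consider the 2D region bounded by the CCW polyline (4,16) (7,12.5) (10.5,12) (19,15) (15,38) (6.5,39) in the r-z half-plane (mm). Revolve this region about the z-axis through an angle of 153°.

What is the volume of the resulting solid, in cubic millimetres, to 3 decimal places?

Volume = 8914.698 mm³

Profile (r,z), 6 vertices: (4,16) (7,12.5) (10.5,12) (19,15) (15,38) (6.5,39)
edge 0: (4,16)→(7,12.5)  cross = 4·12.5 − 7·16 = -62.0000; (r_i+r_j)·cross = 11·-62.0000 = -682.0000
edge 1: (7,12.5)→(10.5,12)  cross = 7·12 − 10.5·12.5 = -47.2500; (r_i+r_j)·cross = 17.5·-47.2500 = -826.8750
edge 2: (10.5,12)→(19,15)  cross = 10.5·15 − 19·12 = -70.5000; (r_i+r_j)·cross = 29.5·-70.5000 = -2079.7500
edge 3: (19,15)→(15,38)  cross = 19·38 − 15·15 = 497.0000; (r_i+r_j)·cross = 34·497.0000 = 16898.0000
edge 4: (15,38)→(6.5,39)  cross = 15·39 − 6.5·38 = 338.0000; (r_i+r_j)·cross = 21.5·338.0000 = 7267.0000
edge 5: (6.5,39)→(4,16)  cross = 6.5·16 − 4·39 = -52.0000; (r_i+r_j)·cross = 10.5·-52.0000 = -546.0000
Σcross = 603.2500 → A = |Σcross|/2 = 301.6250 mm²
Σ(r_i+r_j)·cross = 20030.3750 → first moment M = |Σ|/6 = 3338.3958
R_c = M/A = 3338.3958/301.6250 = 11.0680 mm
θ = 153° = 2.670354 rad
V = θ·R_c·A = 2.670354·11.0680·301.6250 = 8914.698 mm³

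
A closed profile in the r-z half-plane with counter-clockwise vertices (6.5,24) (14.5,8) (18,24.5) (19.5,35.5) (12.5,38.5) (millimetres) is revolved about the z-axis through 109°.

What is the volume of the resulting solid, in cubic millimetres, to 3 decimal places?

Volume = 5537.833 mm³

Profile (r,z), 5 vertices: (6.5,24) (14.5,8) (18,24.5) (19.5,35.5) (12.5,38.5)
edge 0: (6.5,24)→(14.5,8)  cross = 6.5·8 − 14.5·24 = -296.0000; (r_i+r_j)·cross = 21·-296.0000 = -6216.0000
edge 1: (14.5,8)→(18,24.5)  cross = 14.5·24.5 − 18·8 = 211.2500; (r_i+r_j)·cross = 32.5·211.2500 = 6865.6250
edge 2: (18,24.5)→(19.5,35.5)  cross = 18·35.5 − 19.5·24.5 = 161.2500; (r_i+r_j)·cross = 37.5·161.2500 = 6046.8750
edge 3: (19.5,35.5)→(12.5,38.5)  cross = 19.5·38.5 − 12.5·35.5 = 307.0000; (r_i+r_j)·cross = 32·307.0000 = 9824.0000
edge 4: (12.5,38.5)→(6.5,24)  cross = 12.5·24 − 6.5·38.5 = 49.7500; (r_i+r_j)·cross = 19·49.7500 = 945.2500
Σcross = 433.2500 → A = |Σcross|/2 = 216.6250 mm²
Σ(r_i+r_j)·cross = 17465.7500 → first moment M = |Σ|/6 = 2910.9583
R_c = M/A = 2910.9583/216.6250 = 13.4378 mm
θ = 109° = 1.902409 rad
V = θ·R_c·A = 1.902409·13.4378·216.6250 = 5537.833 mm³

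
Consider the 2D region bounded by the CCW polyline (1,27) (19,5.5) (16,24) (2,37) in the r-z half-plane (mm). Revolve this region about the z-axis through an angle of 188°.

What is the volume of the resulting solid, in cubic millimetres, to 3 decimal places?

Profile (r,z), 4 vertices: (1,27) (19,5.5) (16,24) (2,37)
edge 0: (1,27)→(19,5.5)  cross = 1·5.5 − 19·27 = -507.5000; (r_i+r_j)·cross = 20·-507.5000 = -10150.0000
edge 1: (19,5.5)→(16,24)  cross = 19·24 − 16·5.5 = 368.0000; (r_i+r_j)·cross = 35·368.0000 = 12880.0000
edge 2: (16,24)→(2,37)  cross = 16·37 − 2·24 = 544.0000; (r_i+r_j)·cross = 18·544.0000 = 9792.0000
edge 3: (2,37)→(1,27)  cross = 2·27 − 1·37 = 17.0000; (r_i+r_j)·cross = 3·17.0000 = 51.0000
Σcross = 421.5000 → A = |Σcross|/2 = 210.7500 mm²
Σ(r_i+r_j)·cross = 12573.0000 → first moment M = |Σ|/6 = 2095.5000
R_c = M/A = 2095.5000/210.7500 = 9.9431 mm
θ = 188° = 3.281219 rad
V = θ·R_c·A = 3.281219·9.9431·210.7500 = 6875.794 mm³

Volume = 6875.794 mm³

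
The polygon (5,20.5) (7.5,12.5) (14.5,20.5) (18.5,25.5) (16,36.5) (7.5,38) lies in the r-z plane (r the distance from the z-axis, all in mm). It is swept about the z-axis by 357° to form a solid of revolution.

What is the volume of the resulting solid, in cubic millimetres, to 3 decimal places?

Profile (r,z), 6 vertices: (5,20.5) (7.5,12.5) (14.5,20.5) (18.5,25.5) (16,36.5) (7.5,38)
edge 0: (5,20.5)→(7.5,12.5)  cross = 5·12.5 − 7.5·20.5 = -91.2500; (r_i+r_j)·cross = 12.5·-91.2500 = -1140.6250
edge 1: (7.5,12.5)→(14.5,20.5)  cross = 7.5·20.5 − 14.5·12.5 = -27.5000; (r_i+r_j)·cross = 22·-27.5000 = -605.0000
edge 2: (14.5,20.5)→(18.5,25.5)  cross = 14.5·25.5 − 18.5·20.5 = -9.5000; (r_i+r_j)·cross = 33·-9.5000 = -313.5000
edge 3: (18.5,25.5)→(16,36.5)  cross = 18.5·36.5 − 16·25.5 = 267.2500; (r_i+r_j)·cross = 34.5·267.2500 = 9220.1250
edge 4: (16,36.5)→(7.5,38)  cross = 16·38 − 7.5·36.5 = 334.2500; (r_i+r_j)·cross = 23.5·334.2500 = 7854.8750
edge 5: (7.5,38)→(5,20.5)  cross = 7.5·20.5 − 5·38 = -36.2500; (r_i+r_j)·cross = 12.5·-36.2500 = -453.1250
Σcross = 437.0000 → A = |Σcross|/2 = 218.5000 mm²
Σ(r_i+r_j)·cross = 14562.7500 → first moment M = |Σ|/6 = 2427.1250
R_c = M/A = 2427.1250/218.5000 = 11.1081 mm
θ = 357° = 6.230825 rad
V = θ·R_c·A = 6.230825·11.1081·218.5000 = 15122.992 mm³

Volume = 15122.992 mm³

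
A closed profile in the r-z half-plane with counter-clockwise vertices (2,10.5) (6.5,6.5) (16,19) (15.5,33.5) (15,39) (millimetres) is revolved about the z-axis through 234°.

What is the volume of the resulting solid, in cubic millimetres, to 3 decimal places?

Volume = 8194.602 mm³

Profile (r,z), 5 vertices: (2,10.5) (6.5,6.5) (16,19) (15.5,33.5) (15,39)
edge 0: (2,10.5)→(6.5,6.5)  cross = 2·6.5 − 6.5·10.5 = -55.2500; (r_i+r_j)·cross = 8.5·-55.2500 = -469.6250
edge 1: (6.5,6.5)→(16,19)  cross = 6.5·19 − 16·6.5 = 19.5000; (r_i+r_j)·cross = 22.5·19.5000 = 438.7500
edge 2: (16,19)→(15.5,33.5)  cross = 16·33.5 − 15.5·19 = 241.5000; (r_i+r_j)·cross = 31.5·241.5000 = 7607.2500
edge 3: (15.5,33.5)→(15,39)  cross = 15.5·39 − 15·33.5 = 102.0000; (r_i+r_j)·cross = 30.5·102.0000 = 3111.0000
edge 4: (15,39)→(2,10.5)  cross = 15·10.5 − 2·39 = 79.5000; (r_i+r_j)·cross = 17·79.5000 = 1351.5000
Σcross = 387.2500 → A = |Σcross|/2 = 193.6250 mm²
Σ(r_i+r_j)·cross = 12038.8750 → first moment M = |Σ|/6 = 2006.4792
R_c = M/A = 2006.4792/193.6250 = 10.3627 mm
θ = 234° = 4.084070 rad
V = θ·R_c·A = 4.084070·10.3627·193.6250 = 8194.602 mm³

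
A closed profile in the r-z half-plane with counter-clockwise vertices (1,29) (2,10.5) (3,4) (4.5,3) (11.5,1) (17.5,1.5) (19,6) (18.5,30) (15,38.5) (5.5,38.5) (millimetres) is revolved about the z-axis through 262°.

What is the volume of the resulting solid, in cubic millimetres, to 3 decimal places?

Volume = 27634.538 mm³

Profile (r,z), 10 vertices: (1,29) (2,10.5) (3,4) (4.5,3) (11.5,1) (17.5,1.5) (19,6) (18.5,30) (15,38.5) (5.5,38.5)
edge 0: (1,29)→(2,10.5)  cross = 1·10.5 − 2·29 = -47.5000; (r_i+r_j)·cross = 3·-47.5000 = -142.5000
edge 1: (2,10.5)→(3,4)  cross = 2·4 − 3·10.5 = -23.5000; (r_i+r_j)·cross = 5·-23.5000 = -117.5000
edge 2: (3,4)→(4.5,3)  cross = 3·3 − 4.5·4 = -9.0000; (r_i+r_j)·cross = 7.5·-9.0000 = -67.5000
edge 3: (4.5,3)→(11.5,1)  cross = 4.5·1 − 11.5·3 = -30.0000; (r_i+r_j)·cross = 16·-30.0000 = -480.0000
edge 4: (11.5,1)→(17.5,1.5)  cross = 11.5·1.5 − 17.5·1 = -0.2500; (r_i+r_j)·cross = 29·-0.2500 = -7.2500
edge 5: (17.5,1.5)→(19,6)  cross = 17.5·6 − 19·1.5 = 76.5000; (r_i+r_j)·cross = 36.5·76.5000 = 2792.2500
edge 6: (19,6)→(18.5,30)  cross = 19·30 − 18.5·6 = 459.0000; (r_i+r_j)·cross = 37.5·459.0000 = 17212.5000
edge 7: (18.5,30)→(15,38.5)  cross = 18.5·38.5 − 15·30 = 262.2500; (r_i+r_j)·cross = 33.5·262.2500 = 8785.3750
edge 8: (15,38.5)→(5.5,38.5)  cross = 15·38.5 − 5.5·38.5 = 365.7500; (r_i+r_j)·cross = 20.5·365.7500 = 7497.8750
edge 9: (5.5,38.5)→(1,29)  cross = 5.5·29 − 1·38.5 = 121.0000; (r_i+r_j)·cross = 6.5·121.0000 = 786.5000
Σcross = 1174.2500 → A = |Σcross|/2 = 587.1250 mm²
Σ(r_i+r_j)·cross = 36259.7500 → first moment M = |Σ|/6 = 6043.2917
R_c = M/A = 6043.2917/587.1250 = 10.2930 mm
θ = 262° = 4.572763 rad
V = θ·R_c·A = 4.572763·10.2930·587.1250 = 27634.538 mm³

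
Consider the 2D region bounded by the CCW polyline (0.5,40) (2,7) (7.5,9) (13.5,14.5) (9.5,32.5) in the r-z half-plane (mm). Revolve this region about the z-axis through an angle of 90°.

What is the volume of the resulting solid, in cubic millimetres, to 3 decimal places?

Volume = 2558.762 mm³

Profile (r,z), 5 vertices: (0.5,40) (2,7) (7.5,9) (13.5,14.5) (9.5,32.5)
edge 0: (0.5,40)→(2,7)  cross = 0.5·7 − 2·40 = -76.5000; (r_i+r_j)·cross = 2.5·-76.5000 = -191.2500
edge 1: (2,7)→(7.5,9)  cross = 2·9 − 7.5·7 = -34.5000; (r_i+r_j)·cross = 9.5·-34.5000 = -327.7500
edge 2: (7.5,9)→(13.5,14.5)  cross = 7.5·14.5 − 13.5·9 = -12.7500; (r_i+r_j)·cross = 21·-12.7500 = -267.7500
edge 3: (13.5,14.5)→(9.5,32.5)  cross = 13.5·32.5 − 9.5·14.5 = 301.0000; (r_i+r_j)·cross = 23·301.0000 = 6923.0000
edge 4: (9.5,32.5)→(0.5,40)  cross = 9.5·40 − 0.5·32.5 = 363.7500; (r_i+r_j)·cross = 10·363.7500 = 3637.5000
Σcross = 541.0000 → A = |Σcross|/2 = 270.5000 mm²
Σ(r_i+r_j)·cross = 9773.7500 → first moment M = |Σ|/6 = 1628.9583
R_c = M/A = 1628.9583/270.5000 = 6.0220 mm
θ = 90° = 1.570796 rad
V = θ·R_c·A = 1.570796·6.0220·270.5000 = 2558.762 mm³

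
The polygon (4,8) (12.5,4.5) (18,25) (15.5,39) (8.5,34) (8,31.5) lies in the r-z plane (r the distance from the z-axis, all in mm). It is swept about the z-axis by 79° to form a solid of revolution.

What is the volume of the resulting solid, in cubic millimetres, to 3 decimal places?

Profile (r,z), 6 vertices: (4,8) (12.5,4.5) (18,25) (15.5,39) (8.5,34) (8,31.5)
edge 0: (4,8)→(12.5,4.5)  cross = 4·4.5 − 12.5·8 = -82.0000; (r_i+r_j)·cross = 16.5·-82.0000 = -1353.0000
edge 1: (12.5,4.5)→(18,25)  cross = 12.5·25 − 18·4.5 = 231.5000; (r_i+r_j)·cross = 30.5·231.5000 = 7060.7500
edge 2: (18,25)→(15.5,39)  cross = 18·39 − 15.5·25 = 314.5000; (r_i+r_j)·cross = 33.5·314.5000 = 10535.7500
edge 3: (15.5,39)→(8.5,34)  cross = 15.5·34 − 8.5·39 = 195.5000; (r_i+r_j)·cross = 24·195.5000 = 4692.0000
edge 4: (8.5,34)→(8,31.5)  cross = 8.5·31.5 − 8·34 = -4.2500; (r_i+r_j)·cross = 16.5·-4.2500 = -70.1250
edge 5: (8,31.5)→(4,8)  cross = 8·8 − 4·31.5 = -62.0000; (r_i+r_j)·cross = 12·-62.0000 = -744.0000
Σcross = 593.2500 → A = |Σcross|/2 = 296.6250 mm²
Σ(r_i+r_j)·cross = 20121.3750 → first moment M = |Σ|/6 = 3353.5625
R_c = M/A = 3353.5625/296.6250 = 11.3057 mm
θ = 79° = 1.378810 rad
V = θ·R_c·A = 1.378810·11.3057·296.6250 = 4623.926 mm³

Volume = 4623.926 mm³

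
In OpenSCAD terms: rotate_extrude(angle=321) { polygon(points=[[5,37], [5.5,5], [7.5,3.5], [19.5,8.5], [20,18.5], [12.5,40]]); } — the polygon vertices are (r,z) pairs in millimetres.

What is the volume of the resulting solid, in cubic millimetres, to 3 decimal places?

Volume = 26499.624 mm³

Profile (r,z), 6 vertices: (5,37) (5.5,5) (7.5,3.5) (19.5,8.5) (20,18.5) (12.5,40)
edge 0: (5,37)→(5.5,5)  cross = 5·5 − 5.5·37 = -178.5000; (r_i+r_j)·cross = 10.5·-178.5000 = -1874.2500
edge 1: (5.5,5)→(7.5,3.5)  cross = 5.5·3.5 − 7.5·5 = -18.2500; (r_i+r_j)·cross = 13·-18.2500 = -237.2500
edge 2: (7.5,3.5)→(19.5,8.5)  cross = 7.5·8.5 − 19.5·3.5 = -4.5000; (r_i+r_j)·cross = 27·-4.5000 = -121.5000
edge 3: (19.5,8.5)→(20,18.5)  cross = 19.5·18.5 − 20·8.5 = 190.7500; (r_i+r_j)·cross = 39.5·190.7500 = 7534.6250
edge 4: (20,18.5)→(12.5,40)  cross = 20·40 − 12.5·18.5 = 568.7500; (r_i+r_j)·cross = 32.5·568.7500 = 18484.3750
edge 5: (12.5,40)→(5,37)  cross = 12.5·37 − 5·40 = 262.5000; (r_i+r_j)·cross = 17.5·262.5000 = 4593.7500
Σcross = 820.7500 → A = |Σcross|/2 = 410.3750 mm²
Σ(r_i+r_j)·cross = 28379.7500 → first moment M = |Σ|/6 = 4729.9583
R_c = M/A = 4729.9583/410.3750 = 11.5259 mm
θ = 321° = 5.602507 rad
V = θ·R_c·A = 5.602507·11.5259·410.3750 = 26499.624 mm³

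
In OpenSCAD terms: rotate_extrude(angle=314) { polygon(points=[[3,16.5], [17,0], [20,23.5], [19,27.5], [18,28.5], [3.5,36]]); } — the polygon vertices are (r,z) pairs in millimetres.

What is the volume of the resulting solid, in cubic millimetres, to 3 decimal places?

Volume = 24103.650 mm³

Profile (r,z), 6 vertices: (3,16.5) (17,0) (20,23.5) (19,27.5) (18,28.5) (3.5,36)
edge 0: (3,16.5)→(17,0)  cross = 3·0 − 17·16.5 = -280.5000; (r_i+r_j)·cross = 20·-280.5000 = -5610.0000
edge 1: (17,0)→(20,23.5)  cross = 17·23.5 − 20·0 = 399.5000; (r_i+r_j)·cross = 37·399.5000 = 14781.5000
edge 2: (20,23.5)→(19,27.5)  cross = 20·27.5 − 19·23.5 = 103.5000; (r_i+r_j)·cross = 39·103.5000 = 4036.5000
edge 3: (19,27.5)→(18,28.5)  cross = 19·28.5 − 18·27.5 = 46.5000; (r_i+r_j)·cross = 37·46.5000 = 1720.5000
edge 4: (18,28.5)→(3.5,36)  cross = 18·36 − 3.5·28.5 = 548.2500; (r_i+r_j)·cross = 21.5·548.2500 = 11787.3750
edge 5: (3.5,36)→(3,16.5)  cross = 3.5·16.5 − 3·36 = -50.2500; (r_i+r_j)·cross = 6.5·-50.2500 = -326.6250
Σcross = 767.0000 → A = |Σcross|/2 = 383.5000 mm²
Σ(r_i+r_j)·cross = 26389.2500 → first moment M = |Σ|/6 = 4398.2083
R_c = M/A = 4398.2083/383.5000 = 11.4686 mm
θ = 314° = 5.480334 rad
V = θ·R_c·A = 5.480334·11.4686·383.5000 = 24103.650 mm³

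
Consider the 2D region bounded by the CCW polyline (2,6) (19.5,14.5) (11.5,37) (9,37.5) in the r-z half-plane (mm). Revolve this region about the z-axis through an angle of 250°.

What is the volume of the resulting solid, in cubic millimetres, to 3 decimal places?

Volume = 12427.017 mm³

Profile (r,z), 4 vertices: (2,6) (19.5,14.5) (11.5,37) (9,37.5)
edge 0: (2,6)→(19.5,14.5)  cross = 2·14.5 − 19.5·6 = -88.0000; (r_i+r_j)·cross = 21.5·-88.0000 = -1892.0000
edge 1: (19.5,14.5)→(11.5,37)  cross = 19.5·37 − 11.5·14.5 = 554.7500; (r_i+r_j)·cross = 31·554.7500 = 17197.2500
edge 2: (11.5,37)→(9,37.5)  cross = 11.5·37.5 − 9·37 = 98.2500; (r_i+r_j)·cross = 20.5·98.2500 = 2014.1250
edge 3: (9,37.5)→(2,6)  cross = 9·6 − 2·37.5 = -21.0000; (r_i+r_j)·cross = 11·-21.0000 = -231.0000
Σcross = 544.0000 → A = |Σcross|/2 = 272.0000 mm²
Σ(r_i+r_j)·cross = 17088.3750 → first moment M = |Σ|/6 = 2848.0625
R_c = M/A = 2848.0625/272.0000 = 10.4708 mm
θ = 250° = 4.363323 rad
V = θ·R_c·A = 4.363323·10.4708·272.0000 = 12427.017 mm³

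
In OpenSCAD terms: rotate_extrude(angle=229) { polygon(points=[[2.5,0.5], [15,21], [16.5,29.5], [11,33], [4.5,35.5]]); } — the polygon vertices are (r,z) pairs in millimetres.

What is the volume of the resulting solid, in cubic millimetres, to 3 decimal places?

Profile (r,z), 5 vertices: (2.5,0.5) (15,21) (16.5,29.5) (11,33) (4.5,35.5)
edge 0: (2.5,0.5)→(15,21)  cross = 2.5·21 − 15·0.5 = 45.0000; (r_i+r_j)·cross = 17.5·45.0000 = 787.5000
edge 1: (15,21)→(16.5,29.5)  cross = 15·29.5 − 16.5·21 = 96.0000; (r_i+r_j)·cross = 31.5·96.0000 = 3024.0000
edge 2: (16.5,29.5)→(11,33)  cross = 16.5·33 − 11·29.5 = 220.0000; (r_i+r_j)·cross = 27.5·220.0000 = 6050.0000
edge 3: (11,33)→(4.5,35.5)  cross = 11·35.5 − 4.5·33 = 242.0000; (r_i+r_j)·cross = 15.5·242.0000 = 3751.0000
edge 4: (4.5,35.5)→(2.5,0.5)  cross = 4.5·0.5 − 2.5·35.5 = -86.5000; (r_i+r_j)·cross = 7·-86.5000 = -605.5000
Σcross = 516.5000 → A = |Σcross|/2 = 258.2500 mm²
Σ(r_i+r_j)·cross = 13007.0000 → first moment M = |Σ|/6 = 2167.8333
R_c = M/A = 2167.8333/258.2500 = 8.3943 mm
θ = 229° = 3.996804 rad
V = θ·R_c·A = 3.996804·8.3943·258.2500 = 8664.405 mm³

Volume = 8664.405 mm³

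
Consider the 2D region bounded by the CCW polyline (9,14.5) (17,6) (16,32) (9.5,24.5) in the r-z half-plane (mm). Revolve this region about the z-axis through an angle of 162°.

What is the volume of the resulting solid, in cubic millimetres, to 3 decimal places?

Volume = 4944.297 mm³

Profile (r,z), 4 vertices: (9,14.5) (17,6) (16,32) (9.5,24.5)
edge 0: (9,14.5)→(17,6)  cross = 9·6 − 17·14.5 = -192.5000; (r_i+r_j)·cross = 26·-192.5000 = -5005.0000
edge 1: (17,6)→(16,32)  cross = 17·32 − 16·6 = 448.0000; (r_i+r_j)·cross = 33·448.0000 = 14784.0000
edge 2: (16,32)→(9.5,24.5)  cross = 16·24.5 − 9.5·32 = 88.0000; (r_i+r_j)·cross = 25.5·88.0000 = 2244.0000
edge 3: (9.5,24.5)→(9,14.5)  cross = 9.5·14.5 − 9·24.5 = -82.7500; (r_i+r_j)·cross = 18.5·-82.7500 = -1530.8750
Σcross = 260.7500 → A = |Σcross|/2 = 130.3750 mm²
Σ(r_i+r_j)·cross = 10492.1250 → first moment M = |Σ|/6 = 1748.6875
R_c = M/A = 1748.6875/130.3750 = 13.4128 mm
θ = 162° = 2.827433 rad
V = θ·R_c·A = 2.827433·13.4128·130.3750 = 4944.297 mm³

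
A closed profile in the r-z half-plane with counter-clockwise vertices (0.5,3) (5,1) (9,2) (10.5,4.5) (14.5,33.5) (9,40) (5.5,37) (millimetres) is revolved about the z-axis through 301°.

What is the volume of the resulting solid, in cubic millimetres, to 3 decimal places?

Volume = 13701.193 mm³

Profile (r,z), 7 vertices: (0.5,3) (5,1) (9,2) (10.5,4.5) (14.5,33.5) (9,40) (5.5,37)
edge 0: (0.5,3)→(5,1)  cross = 0.5·1 − 5·3 = -14.5000; (r_i+r_j)·cross = 5.5·-14.5000 = -79.7500
edge 1: (5,1)→(9,2)  cross = 5·2 − 9·1 = 1.0000; (r_i+r_j)·cross = 14·1.0000 = 14.0000
edge 2: (9,2)→(10.5,4.5)  cross = 9·4.5 − 10.5·2 = 19.5000; (r_i+r_j)·cross = 19.5·19.5000 = 380.2500
edge 3: (10.5,4.5)→(14.5,33.5)  cross = 10.5·33.5 − 14.5·4.5 = 286.5000; (r_i+r_j)·cross = 25·286.5000 = 7162.5000
edge 4: (14.5,33.5)→(9,40)  cross = 14.5·40 − 9·33.5 = 278.5000; (r_i+r_j)·cross = 23.5·278.5000 = 6544.7500
edge 5: (9,40)→(5.5,37)  cross = 9·37 − 5.5·40 = 113.0000; (r_i+r_j)·cross = 14.5·113.0000 = 1638.5000
edge 6: (5.5,37)→(0.5,3)  cross = 5.5·3 − 0.5·37 = -2.0000; (r_i+r_j)·cross = 6·-2.0000 = -12.0000
Σcross = 682.0000 → A = |Σcross|/2 = 341.0000 mm²
Σ(r_i+r_j)·cross = 15648.2500 → first moment M = |Σ|/6 = 2608.0417
R_c = M/A = 2608.0417/341.0000 = 7.6482 mm
θ = 301° = 5.253441 rad
V = θ·R_c·A = 5.253441·7.6482·341.0000 = 13701.193 mm³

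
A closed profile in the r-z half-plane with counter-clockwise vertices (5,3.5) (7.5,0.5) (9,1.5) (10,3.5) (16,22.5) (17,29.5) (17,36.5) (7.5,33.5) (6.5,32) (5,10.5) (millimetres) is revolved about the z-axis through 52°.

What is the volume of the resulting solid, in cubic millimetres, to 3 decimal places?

Profile (r,z), 10 vertices: (5,3.5) (7.5,0.5) (9,1.5) (10,3.5) (16,22.5) (17,29.5) (17,36.5) (7.5,33.5) (6.5,32) (5,10.5)
edge 0: (5,3.5)→(7.5,0.5)  cross = 5·0.5 − 7.5·3.5 = -23.7500; (r_i+r_j)·cross = 12.5·-23.7500 = -296.8750
edge 1: (7.5,0.5)→(9,1.5)  cross = 7.5·1.5 − 9·0.5 = 6.7500; (r_i+r_j)·cross = 16.5·6.7500 = 111.3750
edge 2: (9,1.5)→(10,3.5)  cross = 9·3.5 − 10·1.5 = 16.5000; (r_i+r_j)·cross = 19·16.5000 = 313.5000
edge 3: (10,3.5)→(16,22.5)  cross = 10·22.5 − 16·3.5 = 169.0000; (r_i+r_j)·cross = 26·169.0000 = 4394.0000
edge 4: (16,22.5)→(17,29.5)  cross = 16·29.5 − 17·22.5 = 89.5000; (r_i+r_j)·cross = 33·89.5000 = 2953.5000
edge 5: (17,29.5)→(17,36.5)  cross = 17·36.5 − 17·29.5 = 119.0000; (r_i+r_j)·cross = 34·119.0000 = 4046.0000
edge 6: (17,36.5)→(7.5,33.5)  cross = 17·33.5 − 7.5·36.5 = 295.7500; (r_i+r_j)·cross = 24.5·295.7500 = 7245.8750
edge 7: (7.5,33.5)→(6.5,32)  cross = 7.5·32 − 6.5·33.5 = 22.2500; (r_i+r_j)·cross = 14·22.2500 = 311.5000
edge 8: (6.5,32)→(5,10.5)  cross = 6.5·10.5 − 5·32 = -91.7500; (r_i+r_j)·cross = 11.5·-91.7500 = -1055.1250
edge 9: (5,10.5)→(5,3.5)  cross = 5·3.5 − 5·10.5 = -35.0000; (r_i+r_j)·cross = 10·-35.0000 = -350.0000
Σcross = 568.2500 → A = |Σcross|/2 = 284.1250 mm²
Σ(r_i+r_j)·cross = 17673.7500 → first moment M = |Σ|/6 = 2945.6250
R_c = M/A = 2945.6250/284.1250 = 10.3674 mm
θ = 52° = 0.907571 rad
V = θ·R_c·A = 0.907571·10.3674·284.1250 = 2673.364 mm³

Volume = 2673.364 mm³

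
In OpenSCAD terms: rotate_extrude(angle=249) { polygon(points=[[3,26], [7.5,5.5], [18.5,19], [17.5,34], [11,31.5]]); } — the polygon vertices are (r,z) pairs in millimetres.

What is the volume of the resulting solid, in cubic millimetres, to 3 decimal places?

Profile (r,z), 5 vertices: (3,26) (7.5,5.5) (18.5,19) (17.5,34) (11,31.5)
edge 0: (3,26)→(7.5,5.5)  cross = 3·5.5 − 7.5·26 = -178.5000; (r_i+r_j)·cross = 10.5·-178.5000 = -1874.2500
edge 1: (7.5,5.5)→(18.5,19)  cross = 7.5·19 − 18.5·5.5 = 40.7500; (r_i+r_j)·cross = 26·40.7500 = 1059.5000
edge 2: (18.5,19)→(17.5,34)  cross = 18.5·34 − 17.5·19 = 296.5000; (r_i+r_j)·cross = 36·296.5000 = 10674.0000
edge 3: (17.5,34)→(11,31.5)  cross = 17.5·31.5 − 11·34 = 177.2500; (r_i+r_j)·cross = 28.5·177.2500 = 5051.6250
edge 4: (11,31.5)→(3,26)  cross = 11·26 − 3·31.5 = 191.5000; (r_i+r_j)·cross = 14·191.5000 = 2681.0000
Σcross = 527.5000 → A = |Σcross|/2 = 263.7500 mm²
Σ(r_i+r_j)·cross = 17591.8750 → first moment M = |Σ|/6 = 2931.9792
R_c = M/A = 2931.9792/263.7500 = 11.1165 mm
θ = 249° = 4.345870 rad
V = θ·R_c·A = 4.345870·11.1165·263.7500 = 12742.000 mm³

Volume = 12742.000 mm³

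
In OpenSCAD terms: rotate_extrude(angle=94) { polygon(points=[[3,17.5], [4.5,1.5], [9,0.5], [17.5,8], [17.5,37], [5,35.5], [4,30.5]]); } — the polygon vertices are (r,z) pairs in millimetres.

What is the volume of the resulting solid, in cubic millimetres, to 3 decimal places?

Volume = 7790.024 mm³

Profile (r,z), 7 vertices: (3,17.5) (4.5,1.5) (9,0.5) (17.5,8) (17.5,37) (5,35.5) (4,30.5)
edge 0: (3,17.5)→(4.5,1.5)  cross = 3·1.5 − 4.5·17.5 = -74.2500; (r_i+r_j)·cross = 7.5·-74.2500 = -556.8750
edge 1: (4.5,1.5)→(9,0.5)  cross = 4.5·0.5 − 9·1.5 = -11.2500; (r_i+r_j)·cross = 13.5·-11.2500 = -151.8750
edge 2: (9,0.5)→(17.5,8)  cross = 9·8 − 17.5·0.5 = 63.2500; (r_i+r_j)·cross = 26.5·63.2500 = 1676.1250
edge 3: (17.5,8)→(17.5,37)  cross = 17.5·37 − 17.5·8 = 507.5000; (r_i+r_j)·cross = 35·507.5000 = 17762.5000
edge 4: (17.5,37)→(5,35.5)  cross = 17.5·35.5 − 5·37 = 436.2500; (r_i+r_j)·cross = 22.5·436.2500 = 9815.6250
edge 5: (5,35.5)→(4,30.5)  cross = 5·30.5 − 4·35.5 = 10.5000; (r_i+r_j)·cross = 9·10.5000 = 94.5000
edge 6: (4,30.5)→(3,17.5)  cross = 4·17.5 − 3·30.5 = -21.5000; (r_i+r_j)·cross = 7·-21.5000 = -150.5000
Σcross = 910.5000 → A = |Σcross|/2 = 455.2500 mm²
Σ(r_i+r_j)·cross = 28489.5000 → first moment M = |Σ|/6 = 4748.2500
R_c = M/A = 4748.2500/455.2500 = 10.4300 mm
θ = 94° = 1.640609 rad
V = θ·R_c·A = 1.640609·10.4300·455.2500 = 7790.024 mm³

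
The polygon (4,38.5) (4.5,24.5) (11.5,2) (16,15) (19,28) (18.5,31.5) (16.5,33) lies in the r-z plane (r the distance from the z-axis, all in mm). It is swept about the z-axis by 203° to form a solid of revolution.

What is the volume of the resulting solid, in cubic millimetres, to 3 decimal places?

Profile (r,z), 7 vertices: (4,38.5) (4.5,24.5) (11.5,2) (16,15) (19,28) (18.5,31.5) (16.5,33)
edge 0: (4,38.5)→(4.5,24.5)  cross = 4·24.5 − 4.5·38.5 = -75.2500; (r_i+r_j)·cross = 8.5·-75.2500 = -639.6250
edge 1: (4.5,24.5)→(11.5,2)  cross = 4.5·2 − 11.5·24.5 = -272.7500; (r_i+r_j)·cross = 16·-272.7500 = -4364.0000
edge 2: (11.5,2)→(16,15)  cross = 11.5·15 − 16·2 = 140.5000; (r_i+r_j)·cross = 27.5·140.5000 = 3863.7500
edge 3: (16,15)→(19,28)  cross = 16·28 − 19·15 = 163.0000; (r_i+r_j)·cross = 35·163.0000 = 5705.0000
edge 4: (19,28)→(18.5,31.5)  cross = 19·31.5 − 18.5·28 = 80.5000; (r_i+r_j)·cross = 37.5·80.5000 = 3018.7500
edge 5: (18.5,31.5)→(16.5,33)  cross = 18.5·33 − 16.5·31.5 = 90.7500; (r_i+r_j)·cross = 35·90.7500 = 3176.2500
edge 6: (16.5,33)→(4,38.5)  cross = 16.5·38.5 − 4·33 = 503.2500; (r_i+r_j)·cross = 20.5·503.2500 = 10316.6250
Σcross = 630.0000 → A = |Σcross|/2 = 315.0000 mm²
Σ(r_i+r_j)·cross = 21076.7500 → first moment M = |Σ|/6 = 3512.7917
R_c = M/A = 3512.7917/315.0000 = 11.1517 mm
θ = 203° = 3.543018 rad
V = θ·R_c·A = 3.543018·11.1517·315.0000 = 12445.885 mm³

Volume = 12445.885 mm³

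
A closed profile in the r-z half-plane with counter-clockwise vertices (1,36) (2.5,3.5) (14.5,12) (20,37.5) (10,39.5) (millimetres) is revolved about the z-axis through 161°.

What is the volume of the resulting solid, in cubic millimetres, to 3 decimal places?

Profile (r,z), 5 vertices: (1,36) (2.5,3.5) (14.5,12) (20,37.5) (10,39.5)
edge 0: (1,36)→(2.5,3.5)  cross = 1·3.5 − 2.5·36 = -86.5000; (r_i+r_j)·cross = 3.5·-86.5000 = -302.7500
edge 1: (2.5,3.5)→(14.5,12)  cross = 2.5·12 − 14.5·3.5 = -20.7500; (r_i+r_j)·cross = 17·-20.7500 = -352.7500
edge 2: (14.5,12)→(20,37.5)  cross = 14.5·37.5 − 20·12 = 303.7500; (r_i+r_j)·cross = 34.5·303.7500 = 10479.3750
edge 3: (20,37.5)→(10,39.5)  cross = 20·39.5 − 10·37.5 = 415.0000; (r_i+r_j)·cross = 30·415.0000 = 12450.0000
edge 4: (10,39.5)→(1,36)  cross = 10·36 − 1·39.5 = 320.5000; (r_i+r_j)·cross = 11·320.5000 = 3525.5000
Σcross = 932.0000 → A = |Σcross|/2 = 466.0000 mm²
Σ(r_i+r_j)·cross = 25799.3750 → first moment M = |Σ|/6 = 4299.8958
R_c = M/A = 4299.8958/466.0000 = 9.2272 mm
θ = 161° = 2.809980 rad
V = θ·R_c·A = 2.809980·9.2272·466.0000 = 12082.622 mm³

Volume = 12082.622 mm³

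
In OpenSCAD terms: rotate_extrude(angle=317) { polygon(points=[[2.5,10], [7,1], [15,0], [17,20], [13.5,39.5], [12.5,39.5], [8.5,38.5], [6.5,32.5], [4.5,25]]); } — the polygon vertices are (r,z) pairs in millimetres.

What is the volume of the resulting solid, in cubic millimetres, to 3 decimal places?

Profile (r,z), 9 vertices: (2.5,10) (7,1) (15,0) (17,20) (13.5,39.5) (12.5,39.5) (8.5,38.5) (6.5,32.5) (4.5,25)
edge 0: (2.5,10)→(7,1)  cross = 2.5·1 − 7·10 = -67.5000; (r_i+r_j)·cross = 9.5·-67.5000 = -641.2500
edge 1: (7,1)→(15,0)  cross = 7·0 − 15·1 = -15.0000; (r_i+r_j)·cross = 22·-15.0000 = -330.0000
edge 2: (15,0)→(17,20)  cross = 15·20 − 17·0 = 300.0000; (r_i+r_j)·cross = 32·300.0000 = 9600.0000
edge 3: (17,20)→(13.5,39.5)  cross = 17·39.5 − 13.5·20 = 401.5000; (r_i+r_j)·cross = 30.5·401.5000 = 12245.7500
edge 4: (13.5,39.5)→(12.5,39.5)  cross = 13.5·39.5 − 12.5·39.5 = 39.5000; (r_i+r_j)·cross = 26·39.5000 = 1027.0000
edge 5: (12.5,39.5)→(8.5,38.5)  cross = 12.5·38.5 − 8.5·39.5 = 145.5000; (r_i+r_j)·cross = 21·145.5000 = 3055.5000
edge 6: (8.5,38.5)→(6.5,32.5)  cross = 8.5·32.5 − 6.5·38.5 = 26.0000; (r_i+r_j)·cross = 15·26.0000 = 390.0000
edge 7: (6.5,32.5)→(4.5,25)  cross = 6.5·25 − 4.5·32.5 = 16.2500; (r_i+r_j)·cross = 11·16.2500 = 178.7500
edge 8: (4.5,25)→(2.5,10)  cross = 4.5·10 − 2.5·25 = -17.5000; (r_i+r_j)·cross = 7·-17.5000 = -122.5000
Σcross = 828.7500 → A = |Σcross|/2 = 414.3750 mm²
Σ(r_i+r_j)·cross = 25403.2500 → first moment M = |Σ|/6 = 4233.8750
R_c = M/A = 4233.8750/414.3750 = 10.2175 mm
θ = 317° = 5.532694 rad
V = θ·R_c·A = 5.532694·10.2175·414.3750 = 23424.734 mm³

Volume = 23424.734 mm³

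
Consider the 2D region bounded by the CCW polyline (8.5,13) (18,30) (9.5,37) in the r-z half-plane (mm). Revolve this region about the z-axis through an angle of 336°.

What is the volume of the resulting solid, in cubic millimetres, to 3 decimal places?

Volume = 7424.212 mm³

Profile (r,z), 3 vertices: (8.5,13) (18,30) (9.5,37)
edge 0: (8.5,13)→(18,30)  cross = 8.5·30 − 18·13 = 21.0000; (r_i+r_j)·cross = 26.5·21.0000 = 556.5000
edge 1: (18,30)→(9.5,37)  cross = 18·37 − 9.5·30 = 381.0000; (r_i+r_j)·cross = 27.5·381.0000 = 10477.5000
edge 2: (9.5,37)→(8.5,13)  cross = 9.5·13 − 8.5·37 = -191.0000; (r_i+r_j)·cross = 18·-191.0000 = -3438.0000
Σcross = 211.0000 → A = |Σcross|/2 = 105.5000 mm²
Σ(r_i+r_j)·cross = 7596.0000 → first moment M = |Σ|/6 = 1266.0000
R_c = M/A = 1266.0000/105.5000 = 12.0000 mm
θ = 336° = 5.864306 rad
V = θ·R_c·A = 5.864306·12.0000·105.5000 = 7424.212 mm³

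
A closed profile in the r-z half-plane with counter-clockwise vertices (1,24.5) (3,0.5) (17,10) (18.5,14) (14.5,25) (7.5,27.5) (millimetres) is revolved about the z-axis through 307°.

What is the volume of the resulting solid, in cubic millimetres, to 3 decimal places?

Volume = 14787.296 mm³

Profile (r,z), 6 vertices: (1,24.5) (3,0.5) (17,10) (18.5,14) (14.5,25) (7.5,27.5)
edge 0: (1,24.5)→(3,0.5)  cross = 1·0.5 − 3·24.5 = -73.0000; (r_i+r_j)·cross = 4·-73.0000 = -292.0000
edge 1: (3,0.5)→(17,10)  cross = 3·10 − 17·0.5 = 21.5000; (r_i+r_j)·cross = 20·21.5000 = 430.0000
edge 2: (17,10)→(18.5,14)  cross = 17·14 − 18.5·10 = 53.0000; (r_i+r_j)·cross = 35.5·53.0000 = 1881.5000
edge 3: (18.5,14)→(14.5,25)  cross = 18.5·25 − 14.5·14 = 259.5000; (r_i+r_j)·cross = 33·259.5000 = 8563.5000
edge 4: (14.5,25)→(7.5,27.5)  cross = 14.5·27.5 − 7.5·25 = 211.2500; (r_i+r_j)·cross = 22·211.2500 = 4647.5000
edge 5: (7.5,27.5)→(1,24.5)  cross = 7.5·24.5 − 1·27.5 = 156.2500; (r_i+r_j)·cross = 8.5·156.2500 = 1328.1250
Σcross = 628.5000 → A = |Σcross|/2 = 314.2500 mm²
Σ(r_i+r_j)·cross = 16558.6250 → first moment M = |Σ|/6 = 2759.7708
R_c = M/A = 2759.7708/314.2500 = 8.7821 mm
θ = 307° = 5.358161 rad
V = θ·R_c·A = 5.358161·8.7821·314.2500 = 14787.296 mm³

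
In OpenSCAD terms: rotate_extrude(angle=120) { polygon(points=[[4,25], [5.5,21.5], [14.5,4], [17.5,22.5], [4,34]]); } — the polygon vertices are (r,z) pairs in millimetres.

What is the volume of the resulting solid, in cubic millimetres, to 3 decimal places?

Profile (r,z), 5 vertices: (4,25) (5.5,21.5) (14.5,4) (17.5,22.5) (4,34)
edge 0: (4,25)→(5.5,21.5)  cross = 4·21.5 − 5.5·25 = -51.5000; (r_i+r_j)·cross = 9.5·-51.5000 = -489.2500
edge 1: (5.5,21.5)→(14.5,4)  cross = 5.5·4 − 14.5·21.5 = -289.7500; (r_i+r_j)·cross = 20·-289.7500 = -5795.0000
edge 2: (14.5,4)→(17.5,22.5)  cross = 14.5·22.5 − 17.5·4 = 256.2500; (r_i+r_j)·cross = 32·256.2500 = 8200.0000
edge 3: (17.5,22.5)→(4,34)  cross = 17.5·34 − 4·22.5 = 505.0000; (r_i+r_j)·cross = 21.5·505.0000 = 10857.5000
edge 4: (4,34)→(4,25)  cross = 4·25 − 4·34 = -36.0000; (r_i+r_j)·cross = 8·-36.0000 = -288.0000
Σcross = 384.0000 → A = |Σcross|/2 = 192.0000 mm²
Σ(r_i+r_j)·cross = 12485.2500 → first moment M = |Σ|/6 = 2080.8750
R_c = M/A = 2080.8750/192.0000 = 10.8379 mm
θ = 120° = 2.094395 rad
V = θ·R_c·A = 2.094395·10.8379·192.0000 = 4358.174 mm³

Volume = 4358.174 mm³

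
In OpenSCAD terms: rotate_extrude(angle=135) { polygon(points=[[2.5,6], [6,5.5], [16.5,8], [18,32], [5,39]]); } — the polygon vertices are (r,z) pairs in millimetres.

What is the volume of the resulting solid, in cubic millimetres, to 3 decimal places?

Volume = 9447.064 mm³

Profile (r,z), 5 vertices: (2.5,6) (6,5.5) (16.5,8) (18,32) (5,39)
edge 0: (2.5,6)→(6,5.5)  cross = 2.5·5.5 − 6·6 = -22.2500; (r_i+r_j)·cross = 8.5·-22.2500 = -189.1250
edge 1: (6,5.5)→(16.5,8)  cross = 6·8 − 16.5·5.5 = -42.7500; (r_i+r_j)·cross = 22.5·-42.7500 = -961.8750
edge 2: (16.5,8)→(18,32)  cross = 16.5·32 − 18·8 = 384.0000; (r_i+r_j)·cross = 34.5·384.0000 = 13248.0000
edge 3: (18,32)→(5,39)  cross = 18·39 − 5·32 = 542.0000; (r_i+r_j)·cross = 23·542.0000 = 12466.0000
edge 4: (5,39)→(2.5,6)  cross = 5·6 − 2.5·39 = -67.5000; (r_i+r_j)·cross = 7.5·-67.5000 = -506.2500
Σcross = 793.5000 → A = |Σcross|/2 = 396.7500 mm²
Σ(r_i+r_j)·cross = 24056.7500 → first moment M = |Σ|/6 = 4009.4583
R_c = M/A = 4009.4583/396.7500 = 10.1058 mm
θ = 135° = 2.356194 rad
V = θ·R_c·A = 2.356194·10.1058·396.7500 = 9447.064 mm³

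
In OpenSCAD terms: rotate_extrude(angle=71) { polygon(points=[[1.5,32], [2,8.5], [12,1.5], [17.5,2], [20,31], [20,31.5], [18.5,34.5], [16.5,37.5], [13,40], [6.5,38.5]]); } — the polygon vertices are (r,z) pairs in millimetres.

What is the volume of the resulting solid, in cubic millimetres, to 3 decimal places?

Profile (r,z), 10 vertices: (1.5,32) (2,8.5) (12,1.5) (17.5,2) (20,31) (20,31.5) (18.5,34.5) (16.5,37.5) (13,40) (6.5,38.5)
edge 0: (1.5,32)→(2,8.5)  cross = 1.5·8.5 − 2·32 = -51.2500; (r_i+r_j)·cross = 3.5·-51.2500 = -179.3750
edge 1: (2,8.5)→(12,1.5)  cross = 2·1.5 − 12·8.5 = -99.0000; (r_i+r_j)·cross = 14·-99.0000 = -1386.0000
edge 2: (12,1.5)→(17.5,2)  cross = 12·2 − 17.5·1.5 = -2.2500; (r_i+r_j)·cross = 29.5·-2.2500 = -66.3750
edge 3: (17.5,2)→(20,31)  cross = 17.5·31 − 20·2 = 502.5000; (r_i+r_j)·cross = 37.5·502.5000 = 18843.7500
edge 4: (20,31)→(20,31.5)  cross = 20·31.5 − 20·31 = 10.0000; (r_i+r_j)·cross = 40·10.0000 = 400.0000
edge 5: (20,31.5)→(18.5,34.5)  cross = 20·34.5 − 18.5·31.5 = 107.2500; (r_i+r_j)·cross = 38.5·107.2500 = 4129.1250
edge 6: (18.5,34.5)→(16.5,37.5)  cross = 18.5·37.5 − 16.5·34.5 = 124.5000; (r_i+r_j)·cross = 35·124.5000 = 4357.5000
edge 7: (16.5,37.5)→(13,40)  cross = 16.5·40 − 13·37.5 = 172.5000; (r_i+r_j)·cross = 29.5·172.5000 = 5088.7500
edge 8: (13,40)→(6.5,38.5)  cross = 13·38.5 − 6.5·40 = 240.5000; (r_i+r_j)·cross = 19.5·240.5000 = 4689.7500
edge 9: (6.5,38.5)→(1.5,32)  cross = 6.5·32 − 1.5·38.5 = 150.2500; (r_i+r_j)·cross = 8·150.2500 = 1202.0000
Σcross = 1155.0000 → A = |Σcross|/2 = 577.5000 mm²
Σ(r_i+r_j)·cross = 37079.1250 → first moment M = |Σ|/6 = 6179.8542
R_c = M/A = 6179.8542/577.5000 = 10.7010 mm
θ = 71° = 1.239184 rad
V = θ·R_c·A = 1.239184·10.7010·577.5000 = 7657.975 mm³

Volume = 7657.975 mm³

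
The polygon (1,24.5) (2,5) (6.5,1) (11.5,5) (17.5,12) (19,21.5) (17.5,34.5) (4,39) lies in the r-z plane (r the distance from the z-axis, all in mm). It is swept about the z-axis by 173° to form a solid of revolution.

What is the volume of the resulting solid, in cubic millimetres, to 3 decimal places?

Volume = 14622.420 mm³

Profile (r,z), 8 vertices: (1,24.5) (2,5) (6.5,1) (11.5,5) (17.5,12) (19,21.5) (17.5,34.5) (4,39)
edge 0: (1,24.5)→(2,5)  cross = 1·5 − 2·24.5 = -44.0000; (r_i+r_j)·cross = 3·-44.0000 = -132.0000
edge 1: (2,5)→(6.5,1)  cross = 2·1 − 6.5·5 = -30.5000; (r_i+r_j)·cross = 8.5·-30.5000 = -259.2500
edge 2: (6.5,1)→(11.5,5)  cross = 6.5·5 − 11.5·1 = 21.0000; (r_i+r_j)·cross = 18·21.0000 = 378.0000
edge 3: (11.5,5)→(17.5,12)  cross = 11.5·12 − 17.5·5 = 50.5000; (r_i+r_j)·cross = 29·50.5000 = 1464.5000
edge 4: (17.5,12)→(19,21.5)  cross = 17.5·21.5 − 19·12 = 148.2500; (r_i+r_j)·cross = 36.5·148.2500 = 5411.1250
edge 5: (19,21.5)→(17.5,34.5)  cross = 19·34.5 − 17.5·21.5 = 279.2500; (r_i+r_j)·cross = 36.5·279.2500 = 10192.6250
edge 6: (17.5,34.5)→(4,39)  cross = 17.5·39 − 4·34.5 = 544.5000; (r_i+r_j)·cross = 21.5·544.5000 = 11706.7500
edge 7: (4,39)→(1,24.5)  cross = 4·24.5 − 1·39 = 59.0000; (r_i+r_j)·cross = 5·59.0000 = 295.0000
Σcross = 1028.0000 → A = |Σcross|/2 = 514.0000 mm²
Σ(r_i+r_j)·cross = 29056.7500 → first moment M = |Σ|/6 = 4842.7917
R_c = M/A = 4842.7917/514.0000 = 9.4218 mm
θ = 173° = 3.019420 rad
V = θ·R_c·A = 3.019420·9.4218·514.0000 = 14622.420 mm³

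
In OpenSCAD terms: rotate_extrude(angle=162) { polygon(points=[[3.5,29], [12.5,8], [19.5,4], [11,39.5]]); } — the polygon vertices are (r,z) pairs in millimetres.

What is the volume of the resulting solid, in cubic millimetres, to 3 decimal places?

Profile (r,z), 4 vertices: (3.5,29) (12.5,8) (19.5,4) (11,39.5)
edge 0: (3.5,29)→(12.5,8)  cross = 3.5·8 − 12.5·29 = -334.5000; (r_i+r_j)·cross = 16·-334.5000 = -5352.0000
edge 1: (12.5,8)→(19.5,4)  cross = 12.5·4 − 19.5·8 = -106.0000; (r_i+r_j)·cross = 32·-106.0000 = -3392.0000
edge 2: (19.5,4)→(11,39.5)  cross = 19.5·39.5 − 11·4 = 726.2500; (r_i+r_j)·cross = 30.5·726.2500 = 22150.6250
edge 3: (11,39.5)→(3.5,29)  cross = 11·29 − 3.5·39.5 = 180.7500; (r_i+r_j)·cross = 14.5·180.7500 = 2620.8750
Σcross = 466.5000 → A = |Σcross|/2 = 233.2500 mm²
Σ(r_i+r_j)·cross = 16027.5000 → first moment M = |Σ|/6 = 2671.2500
R_c = M/A = 2671.2500/233.2500 = 11.4523 mm
θ = 162° = 2.827433 rad
V = θ·R_c·A = 2.827433·11.4523·233.2500 = 7552.781 mm³

Volume = 7552.781 mm³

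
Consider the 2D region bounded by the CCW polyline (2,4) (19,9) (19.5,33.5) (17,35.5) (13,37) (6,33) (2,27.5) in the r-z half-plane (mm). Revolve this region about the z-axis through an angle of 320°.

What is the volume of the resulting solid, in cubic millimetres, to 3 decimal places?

Volume = 28458.524 mm³

Profile (r,z), 7 vertices: (2,4) (19,9) (19.5,33.5) (17,35.5) (13,37) (6,33) (2,27.5)
edge 0: (2,4)→(19,9)  cross = 2·9 − 19·4 = -58.0000; (r_i+r_j)·cross = 21·-58.0000 = -1218.0000
edge 1: (19,9)→(19.5,33.5)  cross = 19·33.5 − 19.5·9 = 461.0000; (r_i+r_j)·cross = 38.5·461.0000 = 17748.5000
edge 2: (19.5,33.5)→(17,35.5)  cross = 19.5·35.5 − 17·33.5 = 122.7500; (r_i+r_j)·cross = 36.5·122.7500 = 4480.3750
edge 3: (17,35.5)→(13,37)  cross = 17·37 − 13·35.5 = 167.5000; (r_i+r_j)·cross = 30·167.5000 = 5025.0000
edge 4: (13,37)→(6,33)  cross = 13·33 − 6·37 = 207.0000; (r_i+r_j)·cross = 19·207.0000 = 3933.0000
edge 5: (6,33)→(2,27.5)  cross = 6·27.5 − 2·33 = 99.0000; (r_i+r_j)·cross = 8·99.0000 = 792.0000
edge 6: (2,27.5)→(2,4)  cross = 2·4 − 2·27.5 = -47.0000; (r_i+r_j)·cross = 4·-47.0000 = -188.0000
Σcross = 952.2500 → A = |Σcross|/2 = 476.1250 mm²
Σ(r_i+r_j)·cross = 30572.8750 → first moment M = |Σ|/6 = 5095.4792
R_c = M/A = 5095.4792/476.1250 = 10.7020 mm
θ = 320° = 5.585054 rad
V = θ·R_c·A = 5.585054·10.7020·476.1250 = 28458.524 mm³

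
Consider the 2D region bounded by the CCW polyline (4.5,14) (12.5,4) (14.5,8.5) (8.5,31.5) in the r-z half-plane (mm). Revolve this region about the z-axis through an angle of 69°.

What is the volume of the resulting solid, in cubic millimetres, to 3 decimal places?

Profile (r,z), 4 vertices: (4.5,14) (12.5,4) (14.5,8.5) (8.5,31.5)
edge 0: (4.5,14)→(12.5,4)  cross = 4.5·4 − 12.5·14 = -157.0000; (r_i+r_j)·cross = 17·-157.0000 = -2669.0000
edge 1: (12.5,4)→(14.5,8.5)  cross = 12.5·8.5 − 14.5·4 = 48.2500; (r_i+r_j)·cross = 27·48.2500 = 1302.7500
edge 2: (14.5,8.5)→(8.5,31.5)  cross = 14.5·31.5 − 8.5·8.5 = 384.5000; (r_i+r_j)·cross = 23·384.5000 = 8843.5000
edge 3: (8.5,31.5)→(4.5,14)  cross = 8.5·14 − 4.5·31.5 = -22.7500; (r_i+r_j)·cross = 13·-22.7500 = -295.7500
Σcross = 253.0000 → A = |Σcross|/2 = 126.5000 mm²
Σ(r_i+r_j)·cross = 7181.5000 → first moment M = |Σ|/6 = 1196.9167
R_c = M/A = 1196.9167/126.5000 = 9.4618 mm
θ = 69° = 1.204277 rad
V = θ·R_c·A = 1.204277·9.4618·126.5000 = 1441.419 mm³

Volume = 1441.419 mm³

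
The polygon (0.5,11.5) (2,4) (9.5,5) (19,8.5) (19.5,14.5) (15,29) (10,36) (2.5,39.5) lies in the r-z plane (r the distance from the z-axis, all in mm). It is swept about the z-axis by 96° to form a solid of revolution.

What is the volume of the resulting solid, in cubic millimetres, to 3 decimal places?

Volume = 7132.183 mm³

Profile (r,z), 8 vertices: (0.5,11.5) (2,4) (9.5,5) (19,8.5) (19.5,14.5) (15,29) (10,36) (2.5,39.5)
edge 0: (0.5,11.5)→(2,4)  cross = 0.5·4 − 2·11.5 = -21.0000; (r_i+r_j)·cross = 2.5·-21.0000 = -52.5000
edge 1: (2,4)→(9.5,5)  cross = 2·5 − 9.5·4 = -28.0000; (r_i+r_j)·cross = 11.5·-28.0000 = -322.0000
edge 2: (9.5,5)→(19,8.5)  cross = 9.5·8.5 − 19·5 = -14.2500; (r_i+r_j)·cross = 28.5·-14.2500 = -406.1250
edge 3: (19,8.5)→(19.5,14.5)  cross = 19·14.5 − 19.5·8.5 = 109.7500; (r_i+r_j)·cross = 38.5·109.7500 = 4225.3750
edge 4: (19.5,14.5)→(15,29)  cross = 19.5·29 − 15·14.5 = 348.0000; (r_i+r_j)·cross = 34.5·348.0000 = 12006.0000
edge 5: (15,29)→(10,36)  cross = 15·36 − 10·29 = 250.0000; (r_i+r_j)·cross = 25·250.0000 = 6250.0000
edge 6: (10,36)→(2.5,39.5)  cross = 10·39.5 − 2.5·36 = 305.0000; (r_i+r_j)·cross = 12.5·305.0000 = 3812.5000
edge 7: (2.5,39.5)→(0.5,11.5)  cross = 2.5·11.5 − 0.5·39.5 = 9.0000; (r_i+r_j)·cross = 3·9.0000 = 27.0000
Σcross = 958.5000 → A = |Σcross|/2 = 479.2500 mm²
Σ(r_i+r_j)·cross = 25540.2500 → first moment M = |Σ|/6 = 4256.7083
R_c = M/A = 4256.7083/479.2500 = 8.8820 mm
θ = 96° = 1.675516 rad
V = θ·R_c·A = 1.675516·8.8820·479.2500 = 7132.183 mm³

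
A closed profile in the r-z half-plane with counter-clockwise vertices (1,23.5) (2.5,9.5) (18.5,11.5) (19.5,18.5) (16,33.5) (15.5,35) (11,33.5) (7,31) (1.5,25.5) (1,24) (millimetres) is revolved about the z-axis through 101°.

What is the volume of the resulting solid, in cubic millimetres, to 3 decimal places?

Profile (r,z), 10 vertices: (1,23.5) (2.5,9.5) (18.5,11.5) (19.5,18.5) (16,33.5) (15.5,35) (11,33.5) (7,31) (1.5,25.5) (1,24)
edge 0: (1,23.5)→(2.5,9.5)  cross = 1·9.5 − 2.5·23.5 = -49.2500; (r_i+r_j)·cross = 3.5·-49.2500 = -172.3750
edge 1: (2.5,9.5)→(18.5,11.5)  cross = 2.5·11.5 − 18.5·9.5 = -147.0000; (r_i+r_j)·cross = 21·-147.0000 = -3087.0000
edge 2: (18.5,11.5)→(19.5,18.5)  cross = 18.5·18.5 − 19.5·11.5 = 118.0000; (r_i+r_j)·cross = 38·118.0000 = 4484.0000
edge 3: (19.5,18.5)→(16,33.5)  cross = 19.5·33.5 − 16·18.5 = 357.2500; (r_i+r_j)·cross = 35.5·357.2500 = 12682.3750
edge 4: (16,33.5)→(15.5,35)  cross = 16·35 − 15.5·33.5 = 40.7500; (r_i+r_j)·cross = 31.5·40.7500 = 1283.6250
edge 5: (15.5,35)→(11,33.5)  cross = 15.5·33.5 − 11·35 = 134.2500; (r_i+r_j)·cross = 26.5·134.2500 = 3557.6250
edge 6: (11,33.5)→(7,31)  cross = 11·31 − 7·33.5 = 106.5000; (r_i+r_j)·cross = 18·106.5000 = 1917.0000
edge 7: (7,31)→(1.5,25.5)  cross = 7·25.5 − 1.5·31 = 132.0000; (r_i+r_j)·cross = 8.5·132.0000 = 1122.0000
edge 8: (1.5,25.5)→(1,24)  cross = 1.5·24 − 1·25.5 = 10.5000; (r_i+r_j)·cross = 2.5·10.5000 = 26.2500
edge 9: (1,24)→(1,23.5)  cross = 1·23.5 − 1·24 = -0.5000; (r_i+r_j)·cross = 2·-0.5000 = -1.0000
Σcross = 702.5000 → A = |Σcross|/2 = 351.2500 mm²
Σ(r_i+r_j)·cross = 21812.5000 → first moment M = |Σ|/6 = 3635.4167
R_c = M/A = 3635.4167/351.2500 = 10.3499 mm
θ = 101° = 1.762783 rad
V = θ·R_c·A = 1.762783·10.3499·351.2500 = 6408.449 mm³

Volume = 6408.449 mm³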